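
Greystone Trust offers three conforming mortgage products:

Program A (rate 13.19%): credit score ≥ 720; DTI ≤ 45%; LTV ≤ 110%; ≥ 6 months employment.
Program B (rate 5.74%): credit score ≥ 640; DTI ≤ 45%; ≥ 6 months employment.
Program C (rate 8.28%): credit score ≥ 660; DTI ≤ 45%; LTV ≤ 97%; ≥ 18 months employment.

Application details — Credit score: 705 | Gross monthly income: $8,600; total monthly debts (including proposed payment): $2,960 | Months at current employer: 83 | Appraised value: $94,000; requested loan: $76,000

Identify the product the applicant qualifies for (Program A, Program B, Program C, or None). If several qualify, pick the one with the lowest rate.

Program B

DTI = 2,960/8,600 = 34.4%.
LTV = 76,000/94,000 = 80.9%.
Program A: score 705 < 720; DTI 34.4% ≤ 45%; LTV 80.9% ≤ 110%; employment 83 ≥ 6 mo → does not qualify.
Program B: score 705 ≥ 640; DTI 34.4% ≤ 45%; employment 83 ≥ 6 mo → qualifies.
Program C: score 705 ≥ 660; DTI 34.4% ≤ 45%; LTV 80.9% ≤ 97%; employment 83 ≥ 18 mo → qualifies.
Qualifying: Program B, Program C. Lowest rate is 5.74% → Program B.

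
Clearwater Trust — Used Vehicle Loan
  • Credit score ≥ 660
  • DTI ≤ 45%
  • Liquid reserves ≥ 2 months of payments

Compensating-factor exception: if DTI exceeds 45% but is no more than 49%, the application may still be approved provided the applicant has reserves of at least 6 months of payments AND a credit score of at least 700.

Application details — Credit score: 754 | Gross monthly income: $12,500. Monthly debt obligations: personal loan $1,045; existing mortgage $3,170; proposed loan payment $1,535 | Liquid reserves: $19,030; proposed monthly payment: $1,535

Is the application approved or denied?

Credit score 754 ≥ 660 (meets base)
Total debts = (1,045 + 3,170 + 1,535) = 5,750. DTI: 5,750 ÷ 12,500 = 46%, over the 45% base limit.
Reserves = 19,030/1,535 = 12.4 months ≥ 2
46% falls in the override range (45%–49%), so the compensating-factor test applies.
Override check — reserves: 12.4 mo (ok); score: 754 (ok).
Both compensating conditions met → exception applies.

Approved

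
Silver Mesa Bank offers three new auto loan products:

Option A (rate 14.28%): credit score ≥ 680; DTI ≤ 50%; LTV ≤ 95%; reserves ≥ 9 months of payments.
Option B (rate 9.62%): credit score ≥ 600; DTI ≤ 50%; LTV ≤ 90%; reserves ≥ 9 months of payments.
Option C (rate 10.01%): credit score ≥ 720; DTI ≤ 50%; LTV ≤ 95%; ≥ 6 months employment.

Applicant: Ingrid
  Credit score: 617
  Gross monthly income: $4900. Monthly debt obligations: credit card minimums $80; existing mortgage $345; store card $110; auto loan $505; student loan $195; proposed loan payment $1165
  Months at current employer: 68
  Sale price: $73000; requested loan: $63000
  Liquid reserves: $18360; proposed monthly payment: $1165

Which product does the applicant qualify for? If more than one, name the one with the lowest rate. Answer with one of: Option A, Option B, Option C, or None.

Total debts = (80 + 345 + 110 + 505 + 195 + 1,165) = 2,400; DTI = 2,400/4,900 = 49%.
LTV = 63,000/73,000 = 86.3%.
Reserves = 18,360/1,165 = 15.8 months.
Option A: score 617 < 680; DTI 49% ≤ 50%; LTV 86.3% ≤ 95%; reserves 15.8 ≥ 9 mo → does not qualify.
Option B: score 617 ≥ 600; DTI 49% ≤ 50%; LTV 86.3% ≤ 90%; reserves 15.8 ≥ 9 mo → qualifies.
Option C: score 617 < 720; DTI 49% ≤ 50%; LTV 86.3% ≤ 95%; employment 68 ≥ 6 mo → does not qualify.

Option B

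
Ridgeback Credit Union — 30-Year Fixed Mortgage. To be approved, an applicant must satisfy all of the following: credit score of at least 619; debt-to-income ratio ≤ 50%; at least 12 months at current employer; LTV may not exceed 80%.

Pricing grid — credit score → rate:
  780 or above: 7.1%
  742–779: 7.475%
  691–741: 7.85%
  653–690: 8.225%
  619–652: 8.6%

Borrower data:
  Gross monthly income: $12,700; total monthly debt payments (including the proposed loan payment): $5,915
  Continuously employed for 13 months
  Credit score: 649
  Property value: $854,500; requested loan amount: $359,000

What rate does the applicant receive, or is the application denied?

Credit score 649 ≥ 619 (meets minimum)
LTV: 359,000 ÷ 854,500 = 42%, within 80% cap
Employment 13 ≥ 12 months
DTI: 5,915 ÷ 12,700 = 46.6%, within the 50% cap
All requirements met. Score 649 falls in the 619–652 tier → 8.6%.

Approved at 8.6%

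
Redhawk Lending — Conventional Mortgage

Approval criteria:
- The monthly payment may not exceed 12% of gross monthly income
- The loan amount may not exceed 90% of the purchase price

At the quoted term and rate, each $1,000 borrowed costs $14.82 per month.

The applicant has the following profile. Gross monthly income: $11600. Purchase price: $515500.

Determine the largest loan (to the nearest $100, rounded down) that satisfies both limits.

$93,900

Payment cap: 12% × $11,600 = $1,392/month.
At $14.82 per $1,000, that supports 1,392/14.82 × 1,000 ≈ $93,927 → $93,900.
LTV cap: 90% × $515,500 = $463,950 → $463,900.
Binding constraint: payment-to-income.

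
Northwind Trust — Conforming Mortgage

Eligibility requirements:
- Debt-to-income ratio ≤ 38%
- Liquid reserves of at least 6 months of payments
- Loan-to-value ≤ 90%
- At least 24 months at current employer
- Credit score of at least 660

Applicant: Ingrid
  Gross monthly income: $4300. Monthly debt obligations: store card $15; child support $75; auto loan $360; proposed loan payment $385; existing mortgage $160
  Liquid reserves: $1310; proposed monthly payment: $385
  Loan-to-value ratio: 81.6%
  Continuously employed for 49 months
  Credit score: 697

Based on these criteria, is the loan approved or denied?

Denied

Total monthly debts = (15 + 75 + 360 + 385 + 160) = 995. DTI: 995 ÷ 4,300 = 23.1%, within the 38% cap
Reserves: 1,310 ÷ 385 = 3.4 months (below 6-month minimum)
LTV 81.6% — within 90%
Employment 49 ≥ 24 months
Credit score 697 ≥ 660 (meets)
Fails on reserves.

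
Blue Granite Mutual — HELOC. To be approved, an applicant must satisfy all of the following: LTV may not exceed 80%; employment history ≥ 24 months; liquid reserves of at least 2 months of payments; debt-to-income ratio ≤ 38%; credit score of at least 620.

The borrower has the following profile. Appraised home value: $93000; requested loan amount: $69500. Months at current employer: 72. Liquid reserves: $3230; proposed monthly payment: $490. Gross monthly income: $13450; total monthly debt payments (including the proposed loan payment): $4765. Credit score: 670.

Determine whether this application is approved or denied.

Approved

LTV = 69,500/93,000 = 74.7% ≤ 80%
Employment 72 ≥ 24 months
Liquid reserves cover 3,230/490 = 6.6 months — ≥ 2 required
DTI = 4,765/13,450 = 35.4% ≤ 38%
Credit score 670 ≥ 620 (meets)
All criteria satisfied.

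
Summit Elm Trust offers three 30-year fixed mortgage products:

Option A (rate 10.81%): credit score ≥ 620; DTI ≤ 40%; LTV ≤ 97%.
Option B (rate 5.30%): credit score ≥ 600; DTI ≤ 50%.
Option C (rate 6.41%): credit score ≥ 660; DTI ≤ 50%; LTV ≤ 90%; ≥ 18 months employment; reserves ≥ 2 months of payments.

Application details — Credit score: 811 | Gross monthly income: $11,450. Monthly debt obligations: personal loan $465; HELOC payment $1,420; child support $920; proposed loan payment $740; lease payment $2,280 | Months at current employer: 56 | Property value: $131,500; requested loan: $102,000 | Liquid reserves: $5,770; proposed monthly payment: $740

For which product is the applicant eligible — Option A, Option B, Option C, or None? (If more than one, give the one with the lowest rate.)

None

Total debts = (465 + 1,420 + 920 + 740 + 2,280) = 5,825; DTI = 5,825/11,450 = 50.9%.
LTV = 102,000/131,500 = 77.6%.
Reserves = 5,770/740 = 7.8 months.
Option A: score 811 ≥ 620; DTI 50.9% > 40%; LTV 77.6% ≤ 97% → does not qualify.
Option B: score 811 ≥ 600; DTI 50.9% > 50% → does not qualify.
Option C: score 811 ≥ 660; DTI 50.9% > 50%; LTV 77.6% ≤ 90%; employment 56 ≥ 18 mo; reserves 7.8 ≥ 2 mo → does not qualify.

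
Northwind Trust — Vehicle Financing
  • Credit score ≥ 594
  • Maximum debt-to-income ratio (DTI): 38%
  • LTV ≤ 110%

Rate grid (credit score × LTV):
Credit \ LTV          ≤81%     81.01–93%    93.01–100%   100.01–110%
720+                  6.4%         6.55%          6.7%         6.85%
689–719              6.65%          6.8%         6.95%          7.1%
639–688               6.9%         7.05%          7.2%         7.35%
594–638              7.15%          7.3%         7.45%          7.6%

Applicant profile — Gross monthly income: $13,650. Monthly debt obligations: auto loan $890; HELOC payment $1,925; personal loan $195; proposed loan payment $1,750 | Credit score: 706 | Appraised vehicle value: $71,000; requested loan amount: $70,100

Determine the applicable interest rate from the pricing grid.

Credit score 706 ≥ 594; Total monthly debts = (890 + 1,925 + 195 + 1,750) = 4,760. Debt-to-income = 4,760/13,650 = 34.9% — meets 38% limit
LTV: 70,100 ÷ 71,000 = 98.7%, within 110% cap
Score 706 is in the 689–719 band; LTV 98.7% is in the 93.01–100% band → 6.95%.

6.95%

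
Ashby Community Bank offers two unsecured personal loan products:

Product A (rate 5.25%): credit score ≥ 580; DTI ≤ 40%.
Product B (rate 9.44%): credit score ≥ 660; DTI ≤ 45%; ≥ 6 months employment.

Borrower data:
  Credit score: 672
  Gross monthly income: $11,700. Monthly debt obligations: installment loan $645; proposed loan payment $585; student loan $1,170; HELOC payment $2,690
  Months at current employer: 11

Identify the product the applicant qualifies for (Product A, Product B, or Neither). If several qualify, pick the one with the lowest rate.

Product B

Total debts = (645 + 585 + 1,170 + 2,690) = 5,090; DTI = 5,090/11,700 = 43.5%.
Product A: score 672 ≥ 580; DTI 43.5% > 40% → does not qualify.
Product B: score 672 ≥ 660; DTI 43.5% ≤ 45%; employment 11 ≥ 6 mo → qualifies.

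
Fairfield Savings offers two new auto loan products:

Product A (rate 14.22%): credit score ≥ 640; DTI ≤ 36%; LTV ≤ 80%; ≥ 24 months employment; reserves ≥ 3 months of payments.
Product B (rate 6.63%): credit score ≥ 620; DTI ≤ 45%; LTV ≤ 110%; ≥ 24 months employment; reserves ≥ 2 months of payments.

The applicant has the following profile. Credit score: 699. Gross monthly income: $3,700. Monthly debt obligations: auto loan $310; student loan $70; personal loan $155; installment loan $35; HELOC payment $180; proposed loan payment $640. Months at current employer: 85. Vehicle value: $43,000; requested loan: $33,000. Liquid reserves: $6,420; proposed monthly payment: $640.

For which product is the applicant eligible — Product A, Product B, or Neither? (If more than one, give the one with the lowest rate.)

Total debts = (310 + 70 + 155 + 35 + 180 + 640) = 1,390; DTI = 1,390/3,700 = 37.6%.
LTV = 33,000/43,000 = 76.7%.
Reserves = 6,420/640 = 10.0 months.
Product A: score 699 ≥ 640; DTI 37.6% > 36%; LTV 76.7% ≤ 80%; employment 85 ≥ 24 mo; reserves 10.0 ≥ 3 mo → does not qualify.
Product B: score 699 ≥ 620; DTI 37.6% ≤ 45%; LTV 76.7% ≤ 110%; employment 85 ≥ 24 mo; reserves 10.0 ≥ 2 mo → qualifies.

Product B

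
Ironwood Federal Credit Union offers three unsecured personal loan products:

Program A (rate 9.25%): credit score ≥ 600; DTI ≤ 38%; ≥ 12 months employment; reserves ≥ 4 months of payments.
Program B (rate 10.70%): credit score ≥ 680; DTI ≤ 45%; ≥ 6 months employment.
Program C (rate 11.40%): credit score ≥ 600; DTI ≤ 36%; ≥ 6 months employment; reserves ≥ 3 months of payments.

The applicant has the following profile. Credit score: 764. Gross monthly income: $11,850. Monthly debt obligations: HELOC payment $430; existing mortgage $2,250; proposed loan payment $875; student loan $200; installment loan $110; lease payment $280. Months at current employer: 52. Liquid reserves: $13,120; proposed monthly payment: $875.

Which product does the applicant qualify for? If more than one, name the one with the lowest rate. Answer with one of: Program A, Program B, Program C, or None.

Program A

Total debts = (430 + 2,250 + 875 + 200 + 110 + 280) = 4,145; DTI = 4,145/11,850 = 35%.
Reserves = 13,120/875 = 15.0 months.
Program A: score 764 ≥ 600; DTI 35% ≤ 38%; employment 52 ≥ 12 mo; reserves 15.0 ≥ 4 mo → qualifies.
Program B: score 764 ≥ 680; DTI 35% ≤ 45%; employment 52 ≥ 6 mo → qualifies.
Program C: score 764 ≥ 600; DTI 35% ≤ 36%; employment 52 ≥ 6 mo; reserves 15.0 ≥ 3 mo → qualifies.
Qualifying: Program A, Program B, Program C. Lowest rate is 9.25% → Program A.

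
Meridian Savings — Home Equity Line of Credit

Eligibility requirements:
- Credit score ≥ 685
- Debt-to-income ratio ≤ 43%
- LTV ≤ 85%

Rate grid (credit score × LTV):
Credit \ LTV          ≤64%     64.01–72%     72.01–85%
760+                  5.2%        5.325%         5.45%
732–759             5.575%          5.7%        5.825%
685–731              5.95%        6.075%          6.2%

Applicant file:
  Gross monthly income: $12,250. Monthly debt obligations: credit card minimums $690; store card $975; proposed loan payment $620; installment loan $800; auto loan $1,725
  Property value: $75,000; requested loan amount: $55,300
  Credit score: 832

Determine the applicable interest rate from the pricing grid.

5.45%

Credit score 832 ≥ 685; Total monthly debts = (690 + 975 + 620 + 800 + 1,725) = 4,810. DTI = 4,810/12,250 = 39.3% ≤ 43%
LTV = 55,300/75,000 = 73.7% ≤ 85%
Score 832 is in the 760+ band; LTV 73.7% is in the 72.01–85% band → 5.45%.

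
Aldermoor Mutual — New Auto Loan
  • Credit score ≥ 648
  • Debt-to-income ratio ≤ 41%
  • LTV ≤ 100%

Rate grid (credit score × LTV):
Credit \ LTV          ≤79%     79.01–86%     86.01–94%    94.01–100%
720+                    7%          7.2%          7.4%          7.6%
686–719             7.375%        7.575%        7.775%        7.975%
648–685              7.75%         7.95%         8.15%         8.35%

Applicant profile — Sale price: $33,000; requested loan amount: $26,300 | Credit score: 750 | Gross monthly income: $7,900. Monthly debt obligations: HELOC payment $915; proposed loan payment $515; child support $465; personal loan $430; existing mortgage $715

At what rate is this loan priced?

7.2%

Credit score 750 ≥ 648; Total monthly debts = (915 + 515 + 465 + 430 + 715) = 3,040. Debt-to-income = 3,040/7,900 = 38.5% — meets 41% limit
LTV = 26,300/33,000 = 79.7% ≤ 100%
Credit 750 → row 720+; LTV 79.7% → column 79.01–86%. Grid cell → 7.2%.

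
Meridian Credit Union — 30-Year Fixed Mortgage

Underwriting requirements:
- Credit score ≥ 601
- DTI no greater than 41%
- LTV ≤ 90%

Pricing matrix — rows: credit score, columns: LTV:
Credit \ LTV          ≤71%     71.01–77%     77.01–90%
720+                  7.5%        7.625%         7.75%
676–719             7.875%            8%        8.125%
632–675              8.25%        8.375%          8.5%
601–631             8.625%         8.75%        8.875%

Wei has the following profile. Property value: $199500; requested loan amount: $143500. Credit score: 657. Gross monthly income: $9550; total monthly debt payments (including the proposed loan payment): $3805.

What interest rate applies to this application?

8.375%

Credit score 657 ≥ 601; Debt-to-income = 3,805/9,550 = 39.8% — meets 41% limit
LTV: 143,500 ÷ 199,500 = 71.9%, within 90% cap
Score 657 is in the 632–675 band; LTV 71.9% is in the 71.01–77% band → 8.375%.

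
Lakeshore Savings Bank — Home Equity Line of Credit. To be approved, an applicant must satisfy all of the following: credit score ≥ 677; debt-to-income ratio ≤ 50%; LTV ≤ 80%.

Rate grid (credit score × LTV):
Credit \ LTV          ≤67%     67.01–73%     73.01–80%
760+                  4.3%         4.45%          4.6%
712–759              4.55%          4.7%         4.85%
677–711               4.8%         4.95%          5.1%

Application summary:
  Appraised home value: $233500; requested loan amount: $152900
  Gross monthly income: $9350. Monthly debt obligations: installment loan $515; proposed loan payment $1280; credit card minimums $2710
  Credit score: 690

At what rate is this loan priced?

Credit score 690 ≥ 677; Total monthly debts = (515 + 1,280 + 2,710) = 4,505. Debt-to-income = 4,505/9,350 = 48.2% — meets 50% limit
LTV = 152,900/233,500 = 65.5% ≤ 80%
Score 690 is in the 677–711 band; LTV 65.5% is in the ≤67% band → 4.8%.

4.8%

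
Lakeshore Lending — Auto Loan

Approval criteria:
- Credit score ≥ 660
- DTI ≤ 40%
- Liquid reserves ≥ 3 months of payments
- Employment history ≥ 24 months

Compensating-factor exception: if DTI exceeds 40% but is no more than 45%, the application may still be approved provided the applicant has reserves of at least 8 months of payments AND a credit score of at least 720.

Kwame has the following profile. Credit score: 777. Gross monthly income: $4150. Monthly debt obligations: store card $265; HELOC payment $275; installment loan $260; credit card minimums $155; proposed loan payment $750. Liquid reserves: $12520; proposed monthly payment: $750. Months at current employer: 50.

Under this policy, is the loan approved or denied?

Credit score 777 ≥ 660 (meets base)
Total debts = (265 + 275 + 260 + 155 + 750) = 1,705. DTI = 1,705/4,150 = 41.1% > 40% — standard DTI limit exceeded.
Reserves = 12,520/750 = 16.7 months ≥ 3
Employment 50 ≥ 24 months
41.1% falls in the override range (40%–45%), so the compensating-factor test applies.
Override check — reserves: 16.7 mo (ok); score: 777 (ok).
Both compensating conditions met → exception applies.

Approved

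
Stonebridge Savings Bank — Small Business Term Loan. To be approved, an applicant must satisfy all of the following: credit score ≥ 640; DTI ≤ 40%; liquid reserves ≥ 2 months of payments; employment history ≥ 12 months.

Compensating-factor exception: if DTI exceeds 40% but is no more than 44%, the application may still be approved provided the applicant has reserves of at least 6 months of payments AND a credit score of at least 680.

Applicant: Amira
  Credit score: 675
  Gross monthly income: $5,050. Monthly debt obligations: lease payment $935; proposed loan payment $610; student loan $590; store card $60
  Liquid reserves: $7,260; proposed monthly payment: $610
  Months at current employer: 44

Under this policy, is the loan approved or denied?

Credit score 675 ≥ 640 (meets base)
Total debts = (935 + 610 + 590 + 60) = 2,195. DTI = 2,195/5,050 = 43.5% > 40% — standard DTI limit exceeded.
Liquid reserves cover 7,260/610 = 11.9 months — ≥ 2 required
Employment 44 ≥ 12 months
43.5% falls in the override range (40%–44%), so the compensating-factor test applies.
Reserves 11.9 ≥ 6 months; credit score 675 < 680.
Compensating-factor requirement not fully met.

Denied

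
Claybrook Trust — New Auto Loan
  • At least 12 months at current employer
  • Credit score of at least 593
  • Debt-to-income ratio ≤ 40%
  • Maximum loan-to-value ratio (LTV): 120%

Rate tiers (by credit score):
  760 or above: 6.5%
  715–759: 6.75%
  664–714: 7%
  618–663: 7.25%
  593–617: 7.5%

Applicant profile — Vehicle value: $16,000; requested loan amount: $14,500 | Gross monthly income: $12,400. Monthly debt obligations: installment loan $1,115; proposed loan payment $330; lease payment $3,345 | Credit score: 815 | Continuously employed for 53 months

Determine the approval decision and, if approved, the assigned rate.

Credit score 815 ≥ 593 (meets minimum)
Loan-to-value = 14,500/16,000 = 90.6% — pass (120% max)
Employment 53 ≥ 12 months
Total monthly debts = (1,115 + 330 + 3,345) = 4,790. DTI = 4,790/12,400 = 38.6% ≤ 40%
All requirements met. Score 815 falls in the 760 or above tier → 6.5%.

Approved at 6.5%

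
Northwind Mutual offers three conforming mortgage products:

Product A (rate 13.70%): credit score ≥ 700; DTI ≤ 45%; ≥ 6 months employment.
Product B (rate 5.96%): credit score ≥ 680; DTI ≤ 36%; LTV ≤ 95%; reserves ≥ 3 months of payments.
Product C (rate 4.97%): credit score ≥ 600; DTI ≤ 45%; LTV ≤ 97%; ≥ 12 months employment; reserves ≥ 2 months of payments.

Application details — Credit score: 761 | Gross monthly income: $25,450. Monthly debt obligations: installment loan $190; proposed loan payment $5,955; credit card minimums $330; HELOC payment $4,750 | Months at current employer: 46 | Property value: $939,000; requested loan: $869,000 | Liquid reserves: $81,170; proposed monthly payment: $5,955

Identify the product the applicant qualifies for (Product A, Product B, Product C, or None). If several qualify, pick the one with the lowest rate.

Total debts = (190 + 5,955 + 330 + 4,750) = 11,225; DTI = 11,225/25,450 = 44.1%.
LTV = 869,000/939,000 = 92.5%.
Reserves = 81,170/5,955 = 13.6 months.
Product A: score 761 ≥ 700; DTI 44.1% ≤ 45%; employment 46 ≥ 6 mo → qualifies.
Product B: score 761 ≥ 680; DTI 44.1% > 36%; LTV 92.5% ≤ 95%; reserves 13.6 ≥ 3 mo → does not qualify.
Product C: score 761 ≥ 600; DTI 44.1% ≤ 45%; LTV 92.5% ≤ 97%; employment 46 ≥ 12 mo; reserves 13.6 ≥ 2 mo → qualifies.
Qualifying: Product A, Product C. Lowest rate is 4.97% → Product C.

Product C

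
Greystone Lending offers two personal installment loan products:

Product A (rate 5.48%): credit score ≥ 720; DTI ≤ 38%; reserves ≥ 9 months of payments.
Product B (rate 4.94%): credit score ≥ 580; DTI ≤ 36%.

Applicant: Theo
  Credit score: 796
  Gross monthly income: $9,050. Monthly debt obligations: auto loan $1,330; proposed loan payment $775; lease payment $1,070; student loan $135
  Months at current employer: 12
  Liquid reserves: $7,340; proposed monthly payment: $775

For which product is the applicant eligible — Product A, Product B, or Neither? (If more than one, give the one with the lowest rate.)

Product A

Total debts = (1,330 + 775 + 1,070 + 135) = 3,310; DTI = 3,310/9,050 = 36.6%.
Reserves = 7,340/775 = 9.5 months.
Product A: score 796 ≥ 720; DTI 36.6% ≤ 38%; reserves 9.5 ≥ 9 mo → qualifies.
Product B: score 796 ≥ 580; DTI 36.6% > 36% → does not qualify.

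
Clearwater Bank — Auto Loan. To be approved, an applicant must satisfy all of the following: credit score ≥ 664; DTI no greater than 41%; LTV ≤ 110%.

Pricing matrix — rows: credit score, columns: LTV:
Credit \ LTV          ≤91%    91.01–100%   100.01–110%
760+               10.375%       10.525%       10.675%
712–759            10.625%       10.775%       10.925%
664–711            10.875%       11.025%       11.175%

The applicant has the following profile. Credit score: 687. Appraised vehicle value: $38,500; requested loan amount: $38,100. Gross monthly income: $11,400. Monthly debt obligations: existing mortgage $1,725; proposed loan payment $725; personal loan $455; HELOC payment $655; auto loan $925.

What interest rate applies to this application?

Credit score 687 ≥ 664; Total monthly debts = (1,725 + 725 + 455 + 655 + 925) = 4,485. DTI = 4,485/11,400 = 39.3% ≤ 41%
Loan-to-value = 38,100/38,500 = 99% — pass (110% max)
Score 687 is in the 664–711 band; LTV 99% is in the 91.01–100% band → 11.025%.

11.025%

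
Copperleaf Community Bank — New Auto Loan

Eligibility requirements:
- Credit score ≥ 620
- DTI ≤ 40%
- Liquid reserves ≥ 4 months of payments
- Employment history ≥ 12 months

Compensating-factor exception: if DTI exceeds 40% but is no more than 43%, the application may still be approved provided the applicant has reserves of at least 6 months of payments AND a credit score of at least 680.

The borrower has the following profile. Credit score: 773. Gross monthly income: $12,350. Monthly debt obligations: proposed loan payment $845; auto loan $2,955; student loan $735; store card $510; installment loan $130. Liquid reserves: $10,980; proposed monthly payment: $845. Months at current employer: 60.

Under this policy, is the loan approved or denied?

Credit score 773 ≥ 620 (meets base)
Total debts = (845 + 2,955 + 735 + 510 + 130) = 5,175. DTI = 5,175/12,350 = 41.9% > 40% — standard DTI limit exceeded.
Liquid reserves cover 10,980/845 = 13.0 months — ≥ 4 required
Employment 60 ≥ 12 months
41.9% falls in the override range (40%–43%), so the compensating-factor test applies.
Reserves 13.0 ≥ 6 months; credit score 773 ≥ 680.
Both override conditions satisfied; DTI exception granted.

Approved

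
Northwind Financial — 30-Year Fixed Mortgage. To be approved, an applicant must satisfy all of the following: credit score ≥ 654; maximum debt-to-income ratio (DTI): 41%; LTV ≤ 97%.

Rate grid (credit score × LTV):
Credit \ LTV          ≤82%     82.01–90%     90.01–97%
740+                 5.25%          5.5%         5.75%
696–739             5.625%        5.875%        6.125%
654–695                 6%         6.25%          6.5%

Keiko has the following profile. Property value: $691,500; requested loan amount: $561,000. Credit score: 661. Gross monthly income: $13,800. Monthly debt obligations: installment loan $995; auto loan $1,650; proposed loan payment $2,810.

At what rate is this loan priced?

Credit score 661 ≥ 654; Total monthly debts = (995 + 1,650 + 2,810) = 5,455. Debt-to-income = 5,455/13,800 = 39.5% — meets 41% limit
LTV: 561,000 ÷ 691,500 = 81.1%, within 97% cap
Score 661 is in the 654–695 band; LTV 81.1% is in the ≤82% band → 6%.

6%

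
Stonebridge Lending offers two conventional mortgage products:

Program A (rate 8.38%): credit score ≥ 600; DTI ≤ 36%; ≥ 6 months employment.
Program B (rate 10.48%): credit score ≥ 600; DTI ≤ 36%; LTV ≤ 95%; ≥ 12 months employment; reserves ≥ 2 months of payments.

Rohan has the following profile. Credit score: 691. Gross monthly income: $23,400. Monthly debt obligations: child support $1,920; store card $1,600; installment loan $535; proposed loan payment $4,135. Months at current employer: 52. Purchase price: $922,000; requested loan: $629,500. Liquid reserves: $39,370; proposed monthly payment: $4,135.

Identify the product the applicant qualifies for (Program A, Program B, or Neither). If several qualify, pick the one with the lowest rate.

Total debts = (1,920 + 1,600 + 535 + 4,135) = 8,190; DTI = 8,190/23,400 = 35%.
LTV = 629,500/922,000 = 68.3%.
Reserves = 39,370/4,135 = 9.5 months.
Program A: score 691 ≥ 600; DTI 35% ≤ 36%; employment 52 ≥ 6 mo → qualifies.
Program B: score 691 ≥ 600; DTI 35% ≤ 36%; LTV 68.3% ≤ 95%; employment 52 ≥ 12 mo; reserves 9.5 ≥ 2 mo → qualifies.
Qualifying: Program A, Program B. Lowest rate is 8.38% → Program A.

Program A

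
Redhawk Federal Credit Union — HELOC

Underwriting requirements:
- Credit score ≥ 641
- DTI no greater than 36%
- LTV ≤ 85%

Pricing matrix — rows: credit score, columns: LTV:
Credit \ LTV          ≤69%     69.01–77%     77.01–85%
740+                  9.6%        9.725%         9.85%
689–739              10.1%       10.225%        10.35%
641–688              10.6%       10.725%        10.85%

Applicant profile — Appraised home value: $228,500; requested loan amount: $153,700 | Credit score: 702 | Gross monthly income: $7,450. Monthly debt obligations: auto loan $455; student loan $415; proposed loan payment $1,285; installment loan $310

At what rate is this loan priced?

10.1%

Credit score 702 ≥ 641; Total monthly debts = (455 + 415 + 1,285 + 310) = 2,465. DTI = 2,465/7,450 = 33.1% ≤ 36%
Loan-to-value = 153,700/228,500 = 67.3% — pass (85% max)
Credit 702 → row 689–739; LTV 67.3% → column ≤69%. Grid cell → 10.1%.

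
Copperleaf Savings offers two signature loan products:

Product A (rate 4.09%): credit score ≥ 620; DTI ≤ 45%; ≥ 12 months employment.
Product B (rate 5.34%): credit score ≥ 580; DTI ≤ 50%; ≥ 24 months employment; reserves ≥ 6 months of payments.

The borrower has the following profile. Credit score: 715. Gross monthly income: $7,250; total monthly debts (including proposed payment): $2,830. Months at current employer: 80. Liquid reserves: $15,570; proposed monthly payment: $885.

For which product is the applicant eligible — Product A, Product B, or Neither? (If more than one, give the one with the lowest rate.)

DTI = 2,830/7,250 = 39%.
Reserves = 15,570/885 = 17.6 months.
Product A: score 715 ≥ 620; DTI 39% ≤ 45%; employment 80 ≥ 12 mo → qualifies.
Product B: score 715 ≥ 580; DTI 39% ≤ 50%; employment 80 ≥ 24 mo; reserves 17.6 ≥ 6 mo → qualifies.
Qualifying: Product A, Product B. Lowest rate is 4.09% → Product A.

Product A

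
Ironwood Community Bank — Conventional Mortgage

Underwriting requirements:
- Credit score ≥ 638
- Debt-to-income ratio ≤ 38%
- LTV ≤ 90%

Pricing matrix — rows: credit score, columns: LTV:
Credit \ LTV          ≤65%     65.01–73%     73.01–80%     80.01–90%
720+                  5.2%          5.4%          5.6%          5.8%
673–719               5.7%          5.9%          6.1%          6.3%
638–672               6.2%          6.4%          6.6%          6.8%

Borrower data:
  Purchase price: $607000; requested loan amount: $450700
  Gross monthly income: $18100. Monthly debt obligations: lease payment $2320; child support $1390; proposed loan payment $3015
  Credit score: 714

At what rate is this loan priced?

6.1%

Credit score 714 ≥ 638; Total monthly debts = (2,320 + 1,390 + 3,015) = 6,725. DTI = 6,725/18,100 = 37.2% ≤ 38%
LTV: 450,700 ÷ 607,000 = 74.3%, within 90% cap
Row: 714 falls in 673–719. Column: 74.3% falls in 73.01–80%. Rate = 6.1%.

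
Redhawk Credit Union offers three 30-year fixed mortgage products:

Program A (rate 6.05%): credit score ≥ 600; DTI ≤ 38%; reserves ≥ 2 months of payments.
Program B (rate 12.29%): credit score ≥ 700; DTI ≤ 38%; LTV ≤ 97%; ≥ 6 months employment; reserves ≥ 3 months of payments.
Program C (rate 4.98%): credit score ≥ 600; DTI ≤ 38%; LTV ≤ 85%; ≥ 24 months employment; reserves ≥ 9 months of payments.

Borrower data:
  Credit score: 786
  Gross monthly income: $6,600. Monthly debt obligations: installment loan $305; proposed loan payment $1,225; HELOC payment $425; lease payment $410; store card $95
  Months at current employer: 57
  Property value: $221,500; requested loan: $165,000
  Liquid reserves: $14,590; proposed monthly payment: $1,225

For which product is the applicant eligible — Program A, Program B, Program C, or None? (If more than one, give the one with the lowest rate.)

Program C

Total debts = (305 + 1,225 + 425 + 410 + 95) = 2,460; DTI = 2,460/6,600 = 37.3%.
LTV = 165,000/221,500 = 74.5%.
Reserves = 14,590/1,225 = 11.9 months.
Program A: score 786 ≥ 600; DTI 37.3% ≤ 38%; reserves 11.9 ≥ 2 mo → qualifies.
Program B: score 786 ≥ 700; DTI 37.3% ≤ 38%; LTV 74.5% ≤ 97%; employment 57 ≥ 6 mo; reserves 11.9 ≥ 3 mo → qualifies.
Program C: score 786 ≥ 600; DTI 37.3% ≤ 38%; LTV 74.5% ≤ 85%; employment 57 ≥ 24 mo; reserves 11.9 ≥ 9 mo → qualifies.
Qualifying: Program A, Program B, Program C. Lowest rate is 4.98% → Program C.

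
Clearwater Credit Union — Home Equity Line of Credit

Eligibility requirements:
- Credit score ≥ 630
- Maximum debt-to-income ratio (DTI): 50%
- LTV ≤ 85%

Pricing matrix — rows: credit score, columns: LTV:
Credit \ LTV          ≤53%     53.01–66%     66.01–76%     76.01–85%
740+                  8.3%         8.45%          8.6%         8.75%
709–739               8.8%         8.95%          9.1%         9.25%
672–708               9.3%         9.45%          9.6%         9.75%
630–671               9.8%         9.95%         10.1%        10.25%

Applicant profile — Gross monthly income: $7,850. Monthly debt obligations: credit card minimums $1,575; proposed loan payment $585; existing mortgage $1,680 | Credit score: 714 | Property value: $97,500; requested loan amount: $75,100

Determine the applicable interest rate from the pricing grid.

9.25%

Credit score 714 ≥ 630; Total monthly debts = (1,575 + 585 + 1,680) = 3,840. Debt-to-income = 3,840/7,850 = 48.9% — meets 50% limit
LTV: 75,100 ÷ 97,500 = 77%, within 85% cap
Row: 714 falls in 709–739. Column: 77% falls in 76.01–85%. Rate = 9.25%.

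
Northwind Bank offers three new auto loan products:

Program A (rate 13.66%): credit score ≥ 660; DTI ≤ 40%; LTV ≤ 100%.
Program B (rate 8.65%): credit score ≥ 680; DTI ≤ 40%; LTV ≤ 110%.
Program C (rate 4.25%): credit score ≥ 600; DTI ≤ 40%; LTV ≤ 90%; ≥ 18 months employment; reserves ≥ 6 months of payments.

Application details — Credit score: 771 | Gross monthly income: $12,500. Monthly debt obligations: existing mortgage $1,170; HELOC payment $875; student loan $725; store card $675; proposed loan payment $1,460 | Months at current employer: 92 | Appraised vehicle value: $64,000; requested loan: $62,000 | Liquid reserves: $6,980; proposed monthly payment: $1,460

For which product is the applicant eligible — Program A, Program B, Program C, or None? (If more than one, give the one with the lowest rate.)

Total debts = (1,170 + 875 + 725 + 675 + 1,460) = 4,905; DTI = 4,905/12,500 = 39.2%.
LTV = 62,000/64,000 = 96.9%.
Reserves = 6,980/1,460 = 4.8 months.
Program A: score 771 ≥ 660; DTI 39.2% ≤ 40%; LTV 96.9% ≤ 100% → qualifies.
Program B: score 771 ≥ 680; DTI 39.2% ≤ 40%; LTV 96.9% ≤ 110% → qualifies.
Program C: score 771 ≥ 600; DTI 39.2% ≤ 40%; LTV 96.9% > 90%; employment 92 ≥ 18 mo; reserves 4.8 < 6 mo → does not qualify.
Qualifying: Program A, Program B. Lowest rate is 8.65% → Program B.

Program B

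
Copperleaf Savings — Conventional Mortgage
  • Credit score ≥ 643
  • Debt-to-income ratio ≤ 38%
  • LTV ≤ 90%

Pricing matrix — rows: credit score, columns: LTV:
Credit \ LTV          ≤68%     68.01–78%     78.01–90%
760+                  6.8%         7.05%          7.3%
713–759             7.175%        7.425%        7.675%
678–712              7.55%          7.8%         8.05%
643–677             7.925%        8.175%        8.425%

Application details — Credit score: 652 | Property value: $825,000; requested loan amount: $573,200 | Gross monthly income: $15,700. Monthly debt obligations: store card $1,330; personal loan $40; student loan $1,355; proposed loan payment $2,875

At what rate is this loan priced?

Credit score 652 ≥ 643; Total monthly debts = (1,330 + 40 + 1,355 + 2,875) = 5,600. DTI: 5,600 ÷ 15,700 = 35.7%, within the 38% cap
Loan-to-value = 573,200/825,000 = 69.5% — pass (90% max)
Score 652 is in the 643–677 band; LTV 69.5% is in the 68.01–78% band → 8.175%.

8.175%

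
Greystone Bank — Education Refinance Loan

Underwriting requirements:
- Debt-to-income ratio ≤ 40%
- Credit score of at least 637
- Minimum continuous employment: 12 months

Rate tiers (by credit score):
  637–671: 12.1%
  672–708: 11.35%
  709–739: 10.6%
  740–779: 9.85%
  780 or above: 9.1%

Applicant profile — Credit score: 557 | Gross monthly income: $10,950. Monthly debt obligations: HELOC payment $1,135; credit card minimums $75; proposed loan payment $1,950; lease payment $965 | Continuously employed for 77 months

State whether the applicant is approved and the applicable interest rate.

Denied

Credit score 557 < 637 (below minimum)
Total monthly debts = (1,135 + 75 + 1,950 + 965) = 4,125. DTI = 4,125/10,950 = 37.7% ≤ 40%
Employment 77 ≥ 12 months
Not all requirements met → denied.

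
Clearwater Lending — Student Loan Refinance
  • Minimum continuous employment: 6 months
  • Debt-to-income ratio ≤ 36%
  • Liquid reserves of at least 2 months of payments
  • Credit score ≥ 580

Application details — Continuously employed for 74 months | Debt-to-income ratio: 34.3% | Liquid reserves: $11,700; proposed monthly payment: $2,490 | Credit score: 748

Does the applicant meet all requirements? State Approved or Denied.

Employment 74 ≥ 6 months
Debt-to-income 34.3% vs 36% cap — pass
Reserves = 11,700/2,490 = 4.7 months ≥ 2
Credit score 748 ≥ 580 (meets)
All criteria satisfied.

Approved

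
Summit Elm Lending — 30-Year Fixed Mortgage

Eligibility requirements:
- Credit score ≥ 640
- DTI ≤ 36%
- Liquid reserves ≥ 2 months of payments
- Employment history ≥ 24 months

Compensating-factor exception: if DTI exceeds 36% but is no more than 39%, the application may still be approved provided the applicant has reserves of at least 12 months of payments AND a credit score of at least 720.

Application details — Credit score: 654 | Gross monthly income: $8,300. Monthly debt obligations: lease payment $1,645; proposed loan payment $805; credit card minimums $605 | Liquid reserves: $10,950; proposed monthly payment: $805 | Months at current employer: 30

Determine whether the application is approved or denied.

Credit score 654 ≥ 640 (meets base)
Total debts = (1,645 + 805 + 605) = 3,055. DTI = 3,055/8,300 = 36.8% > 36% — standard DTI limit exceeded.
Liquid reserves cover 10,950/805 = 13.6 months — ≥ 2 required
Employment 30 ≥ 24 months
36.8% falls in the override range (36%–39%), so the compensating-factor test applies.
Override check — reserves: 13.6 mo (ok); score: 654 (below 720).
Override conditions not both satisfied; exception does not apply.

Denied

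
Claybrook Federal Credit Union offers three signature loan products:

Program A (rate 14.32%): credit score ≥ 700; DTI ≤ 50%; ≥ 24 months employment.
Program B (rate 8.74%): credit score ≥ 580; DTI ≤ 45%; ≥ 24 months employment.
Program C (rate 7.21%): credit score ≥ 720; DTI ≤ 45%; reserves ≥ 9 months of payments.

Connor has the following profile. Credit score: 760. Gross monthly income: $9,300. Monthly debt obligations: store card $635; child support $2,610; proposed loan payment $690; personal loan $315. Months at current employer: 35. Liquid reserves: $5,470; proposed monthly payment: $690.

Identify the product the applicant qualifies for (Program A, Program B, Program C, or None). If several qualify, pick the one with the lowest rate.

Total debts = (635 + 2,610 + 690 + 315) = 4,250; DTI = 4,250/9,300 = 45.7%.
Reserves = 5,470/690 = 7.9 months.
Program A: score 760 ≥ 700; DTI 45.7% ≤ 50%; employment 35 ≥ 24 mo → qualifies.
Program B: score 760 ≥ 580; DTI 45.7% > 45%; employment 35 ≥ 24 mo → does not qualify.
Program C: score 760 ≥ 720; DTI 45.7% > 45%; reserves 7.9 < 9 mo → does not qualify.

Program A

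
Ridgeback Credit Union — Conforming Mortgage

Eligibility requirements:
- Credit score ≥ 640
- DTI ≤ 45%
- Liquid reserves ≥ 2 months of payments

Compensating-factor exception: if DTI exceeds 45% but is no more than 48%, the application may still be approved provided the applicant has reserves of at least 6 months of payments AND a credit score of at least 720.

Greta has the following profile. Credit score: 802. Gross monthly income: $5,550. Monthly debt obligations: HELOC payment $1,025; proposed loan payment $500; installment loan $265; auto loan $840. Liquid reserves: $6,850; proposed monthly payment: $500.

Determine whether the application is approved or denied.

Credit score 802 ≥ 640 (meets base)
Total debts = (1,025 + 500 + 265 + 840) = 2,630. DTI = 2,630/5,550 = 47.4% > 45% — standard DTI limit exceeded.
Liquid reserves cover 6,850/500 = 13.7 months — ≥ 2 required
DTI 47.4% is within the 45%–48% exception band; checking compensating factors.
Override check — reserves: 13.7 mo (ok); score: 802 (ok).
Both compensating conditions met → exception applies.

Approved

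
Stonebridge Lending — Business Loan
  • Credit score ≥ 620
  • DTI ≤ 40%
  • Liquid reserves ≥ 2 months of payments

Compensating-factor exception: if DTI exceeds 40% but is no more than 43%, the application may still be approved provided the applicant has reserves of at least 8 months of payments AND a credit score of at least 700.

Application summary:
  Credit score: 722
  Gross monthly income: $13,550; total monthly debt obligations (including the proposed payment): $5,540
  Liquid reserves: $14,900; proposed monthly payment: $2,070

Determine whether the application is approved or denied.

Credit score 722 ≥ 620 (meets base)
DTI = 5,540/13,550 = 40.9% > 40% — standard DTI limit exceeded.
Liquid reserves cover 14,900/2,070 = 7.2 months — ≥ 2 required
DTI 40.9% is within the 40%–43% exception band; checking compensating factors.
Reserves 7.2 < 8 months; credit score 722 ≥ 700.
Compensating-factor requirement not fully met.

Denied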